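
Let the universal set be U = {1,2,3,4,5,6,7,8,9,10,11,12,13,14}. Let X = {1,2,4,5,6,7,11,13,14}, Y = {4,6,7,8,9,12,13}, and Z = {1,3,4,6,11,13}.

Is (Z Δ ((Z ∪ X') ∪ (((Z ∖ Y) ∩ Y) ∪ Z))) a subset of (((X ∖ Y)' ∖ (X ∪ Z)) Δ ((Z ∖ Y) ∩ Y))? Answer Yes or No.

X' = {3,8,9,10,12}
Z ∪ X' = {1,3,4,6,8,9,10,11,12,13}
Z ∖ Y = {1,3,11}
(Z ∖ Y) ∩ Y = {}
((Z ∖ Y) ∩ Y) ∪ Z = {1,3,4,6,11,13}
(Z ∪ X') ∪ (((Z ∖ Y) ∩ Y) ∪ Z) = {1,3,4,6,8,9,10,11,12,13}
Z Δ ((Z ∪ X') ∪ (((Z ∖ Y) ∩ Y) ∪ Z)) = {8,9,10,12}
X ∖ Y = {1,2,5,11,14}
(X ∖ Y)' = {3,4,6,7,8,9,10,12,13}
X ∪ Z = {1,2,3,4,5,6,7,11,13,14}
(X ∖ Y)' ∖ (X ∪ Z) = {8,9,10,12}
((X ∖ Y)' ∖ (X ∪ Z)) Δ ((Z ∖ Y) ∩ Y) = {8,9,10,12}
Every element of {8,9,10,12} is in {8,9,10,12}, so Z Δ ((Z ∪ X') ∪ (((Z ∖ Y) ∩ Y) ∪ Z)) ⊆ ((X ∖ Y)' ∖ (X ∪ Z)) Δ ((Z ∖ Y) ∩ Y).

Yes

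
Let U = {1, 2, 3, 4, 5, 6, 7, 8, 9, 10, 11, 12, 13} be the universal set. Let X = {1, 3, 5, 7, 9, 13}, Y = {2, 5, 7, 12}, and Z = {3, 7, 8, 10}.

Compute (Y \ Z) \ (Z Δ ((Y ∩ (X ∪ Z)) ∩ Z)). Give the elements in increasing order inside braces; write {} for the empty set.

{2, 5, 12}

Y \ Z = {2, 5, 12}
X ∪ Z = {1, 3, 5, 7, 8, 9, 10, 13}
Y ∩ (X ∪ Z) = {5, 7}
(Y ∩ (X ∪ Z)) ∩ Z = {7}
Z Δ ((Y ∩ (X ∪ Z)) ∩ Z) = {3, 8, 10}
(Y \ Z) \ (Z Δ ((Y ∩ (X ∪ Z)) ∩ Z)) = {2, 5, 12}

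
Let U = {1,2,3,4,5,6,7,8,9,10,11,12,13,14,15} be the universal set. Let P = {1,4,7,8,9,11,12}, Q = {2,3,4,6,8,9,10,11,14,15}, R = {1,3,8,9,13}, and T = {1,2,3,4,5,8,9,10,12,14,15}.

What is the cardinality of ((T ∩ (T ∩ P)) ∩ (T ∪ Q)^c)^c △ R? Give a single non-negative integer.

T ∩ P = {1,4,8,9,12}
T ∩ (T ∩ P) = {1,4,8,9,12}
T ∪ Q = {1,2,3,4,5,6,8,9,10,11,12,14,15}
(T ∪ Q)^c = {7,13}
(T ∩ (T ∩ P)) ∩ (T ∪ Q)^c = {}
((T ∩ (T ∩ P)) ∩ (T ∪ Q)^c)^c = {1,2,3,4,5,6,7,8,9,10,11,12,13,14,15}
((T ∩ (T ∩ P)) ∩ (T ∪ Q)^c)^c △ R = {2,4,5,6,7,10,11,12,14,15}
|((T ∩ (T ∩ P)) ∩ (T ∪ Q)^c)^c △ R| = 10

10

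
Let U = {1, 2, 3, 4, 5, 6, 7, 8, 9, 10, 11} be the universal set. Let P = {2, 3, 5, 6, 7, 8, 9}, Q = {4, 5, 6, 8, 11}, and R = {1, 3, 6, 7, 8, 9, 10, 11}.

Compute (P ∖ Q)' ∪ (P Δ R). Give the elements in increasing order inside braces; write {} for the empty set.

P ∖ Q = {2, 3, 7, 9}
(P ∖ Q)' = {1, 4, 5, 6, 8, 10, 11}
P Δ R = {1, 2, 5, 10, 11}
(P ∖ Q)' ∪ (P Δ R) = {1, 2, 4, 5, 6, 8, 10, 11}

{1, 2, 4, 5, 6, 8, 10, 11}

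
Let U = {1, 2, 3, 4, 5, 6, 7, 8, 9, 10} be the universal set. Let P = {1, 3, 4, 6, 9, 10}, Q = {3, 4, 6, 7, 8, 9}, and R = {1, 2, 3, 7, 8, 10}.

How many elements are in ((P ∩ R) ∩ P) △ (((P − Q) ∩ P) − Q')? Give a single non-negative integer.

P ∩ R = {1, 3, 10}
(P ∩ R) ∩ P = {1, 3, 10}
P − Q = {1, 10}
(P − Q) ∩ P = {1, 10}
Q' = {1, 2, 5, 10}
((P − Q) ∩ P) − Q' = {}
((P ∩ R) ∩ P) △ (((P − Q) ∩ P) − Q') = {1, 3, 10}
|((P ∩ R) ∩ P) △ (((P − Q) ∩ P) − Q')| = 3

3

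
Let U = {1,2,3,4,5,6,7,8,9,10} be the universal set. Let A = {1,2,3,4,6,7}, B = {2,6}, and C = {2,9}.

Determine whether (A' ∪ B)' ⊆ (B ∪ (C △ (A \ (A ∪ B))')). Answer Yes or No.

Yes

A' = {5,8,9,10}
A' ∪ B = {2,5,6,8,9,10}
(A' ∪ B)' = {1,3,4,7}
A ∪ B = {1,2,3,4,6,7}
A \ (A ∪ B) = {}
(A \ (A ∪ B))' = {1,2,3,4,5,6,7,8,9,10}
C △ (A \ (A ∪ B))' = {1,3,4,5,6,7,8,10}
B ∪ (C △ (A \ (A ∪ B))') = {1,2,3,4,5,6,7,8,10}
Every element of {1,3,4,7} is in {1,2,3,4,5,6,7,8,10}, so (A' ∪ B)' ⊆ B ∪ (C △ (A \ (A ∪ B))').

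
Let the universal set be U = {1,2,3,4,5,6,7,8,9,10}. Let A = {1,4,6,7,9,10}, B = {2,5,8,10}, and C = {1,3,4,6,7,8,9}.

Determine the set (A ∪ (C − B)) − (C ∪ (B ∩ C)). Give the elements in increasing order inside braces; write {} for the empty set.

C − B = {1,3,4,6,7,9}
A ∪ (C − B) = {1,3,4,6,7,9,10}
B ∩ C = {8}
C ∪ (B ∩ C) = {1,3,4,6,7,8,9}
(A ∪ (C − B)) − (C ∪ (B ∩ C)) = {10}

{10}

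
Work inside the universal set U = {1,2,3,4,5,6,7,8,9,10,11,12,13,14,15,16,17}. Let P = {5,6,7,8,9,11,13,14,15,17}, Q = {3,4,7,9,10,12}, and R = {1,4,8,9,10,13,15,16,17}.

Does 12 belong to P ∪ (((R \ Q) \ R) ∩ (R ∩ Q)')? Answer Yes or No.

No

12 ∉ R and 12 ∈ Q, so 12 ∉ R \ Q
12 ∉ (R \ Q) and 12 ∉ R, so 12 ∉ (R \ Q) \ R
12 ∉ R and 12 ∈ Q, so 12 ∉ R ∩ Q
12 ∈ (R ∩ Q)' since 12 ∉ (R ∩ Q)
12 ∉ ((R \ Q) \ R) and 12 ∈ (R ∩ Q)', so 12 ∉ ((R \ Q) \ R) ∩ (R ∩ Q)'
12 ∉ P and 12 ∉ (((R \ Q) \ R) ∩ (R ∩ Q)'), so 12 ∉ P ∪ (((R \ Q) \ R) ∩ (R ∩ Q)')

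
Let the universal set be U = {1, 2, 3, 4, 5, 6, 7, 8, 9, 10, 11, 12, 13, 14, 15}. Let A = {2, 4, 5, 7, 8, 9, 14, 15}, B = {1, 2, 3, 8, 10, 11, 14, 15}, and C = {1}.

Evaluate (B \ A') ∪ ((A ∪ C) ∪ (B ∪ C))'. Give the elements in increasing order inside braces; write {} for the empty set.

{2, 6, 8, 12, 13, 14, 15}

A' = {1, 3, 6, 10, 11, 12, 13}
B \ A' = {2, 8, 14, 15}
A ∪ C = {1, 2, 4, 5, 7, 8, 9, 14, 15}
B ∪ C = {1, 2, 3, 8, 10, 11, 14, 15}
(A ∪ C) ∪ (B ∪ C) = {1, 2, 3, 4, 5, 7, 8, 9, 10, 11, 14, 15}
((A ∪ C) ∪ (B ∪ C))' = {6, 12, 13}
(B \ A') ∪ ((A ∪ C) ∪ (B ∪ C))' = {2, 6, 8, 12, 13, 14, 15}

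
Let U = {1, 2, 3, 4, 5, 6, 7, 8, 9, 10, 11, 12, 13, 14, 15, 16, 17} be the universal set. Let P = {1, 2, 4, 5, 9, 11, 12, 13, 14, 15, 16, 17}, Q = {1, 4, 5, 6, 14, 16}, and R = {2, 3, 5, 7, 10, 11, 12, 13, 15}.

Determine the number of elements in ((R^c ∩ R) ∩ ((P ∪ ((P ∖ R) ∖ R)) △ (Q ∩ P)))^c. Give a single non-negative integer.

17

R^c = {1, 4, 6, 8, 9, 14, 16, 17}
R^c ∩ R = {}
P ∖ R = {1, 4, 9, 14, 16, 17}
(P ∖ R) ∖ R = {1, 4, 9, 14, 16, 17}
P ∪ ((P ∖ R) ∖ R) = {1, 2, 4, 5, 9, 11, 12, 13, 14, 15, 16, 17}
Q ∩ P = {1, 4, 5, 14, 16}
(P ∪ ((P ∖ R) ∖ R)) △ (Q ∩ P) = {2, 9, 11, 12, 13, 15, 17}
(R^c ∩ R) ∩ ((P ∪ ((P ∖ R) ∖ R)) △ (Q ∩ P)) = {}
((R^c ∩ R) ∩ ((P ∪ ((P ∖ R) ∖ R)) △ (Q ∩ P)))^c = {1, 2, 3, 4, 5, 6, 7, 8, 9, 10, 11, 12, 13, 14, 15, 16, 17}
|((R^c ∩ R) ∩ ((P ∪ ((P ∖ R) ∖ R)) △ (Q ∩ P)))^c| = 17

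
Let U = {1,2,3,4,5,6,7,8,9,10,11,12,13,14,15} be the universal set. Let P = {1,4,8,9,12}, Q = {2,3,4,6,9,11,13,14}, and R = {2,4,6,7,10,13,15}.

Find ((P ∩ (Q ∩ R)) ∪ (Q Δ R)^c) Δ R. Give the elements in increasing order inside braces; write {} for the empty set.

Q ∩ R = {2,4,6,13}
P ∩ (Q ∩ R) = {4}
Q Δ R = {3,7,9,10,11,14,15}
(Q Δ R)^c = {1,2,4,5,6,8,12,13}
(P ∩ (Q ∩ R)) ∪ (Q Δ R)^c = {1,2,4,5,6,8,12,13}
((P ∩ (Q ∩ R)) ∪ (Q Δ R)^c) Δ R = {1,5,7,8,10,12,15}

{1,5,7,8,10,12,15}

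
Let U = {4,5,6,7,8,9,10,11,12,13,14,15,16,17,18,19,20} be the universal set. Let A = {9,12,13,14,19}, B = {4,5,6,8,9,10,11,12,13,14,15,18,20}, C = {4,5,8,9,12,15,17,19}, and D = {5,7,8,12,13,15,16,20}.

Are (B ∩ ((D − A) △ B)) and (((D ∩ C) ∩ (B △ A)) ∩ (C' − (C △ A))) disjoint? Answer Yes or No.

Yes

D − A = {5,7,8,15,16,20}
(D − A) △ B = {4,6,7,9,10,11,12,13,14,16,18}
B ∩ ((D − A) △ B) = {4,6,9,10,11,12,13,14,18}
D ∩ C = {5,8,12,15}
B △ A = {4,5,6,8,10,11,15,18,19,20}
(D ∩ C) ∩ (B △ A) = {5,8,15}
C' = {6,7,10,11,13,14,16,18,20}
C △ A = {4,5,8,13,14,15,17}
C' − (C △ A) = {6,7,10,11,16,18,20}
((D ∩ C) ∩ (B △ A)) ∩ (C' − (C △ A)) = {}
{4,6,9,10,11,12,13,14,18} and {} share no elements.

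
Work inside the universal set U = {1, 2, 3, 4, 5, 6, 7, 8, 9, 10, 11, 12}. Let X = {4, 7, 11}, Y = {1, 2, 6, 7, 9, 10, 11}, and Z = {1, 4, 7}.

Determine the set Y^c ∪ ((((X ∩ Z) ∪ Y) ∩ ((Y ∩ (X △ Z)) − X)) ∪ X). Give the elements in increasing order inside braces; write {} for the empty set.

{1, 3, 4, 5, 7, 8, 11, 12}

Y^c = {3, 4, 5, 8, 12}
X ∩ Z = {4, 7}
(X ∩ Z) ∪ Y = {1, 2, 4, 6, 7, 9, 10, 11}
X △ Z = {1, 11}
Y ∩ (X △ Z) = {1, 11}
(Y ∩ (X △ Z)) − X = {1}
((X ∩ Z) ∪ Y) ∩ ((Y ∩ (X △ Z)) − X) = {1}
(((X ∩ Z) ∪ Y) ∩ ((Y ∩ (X △ Z)) − X)) ∪ X = {1, 4, 7, 11}
Y^c ∪ ((((X ∩ Z) ∪ Y) ∩ ((Y ∩ (X △ Z)) − X)) ∪ X) = {1, 3, 4, 5, 7, 8, 11, 12}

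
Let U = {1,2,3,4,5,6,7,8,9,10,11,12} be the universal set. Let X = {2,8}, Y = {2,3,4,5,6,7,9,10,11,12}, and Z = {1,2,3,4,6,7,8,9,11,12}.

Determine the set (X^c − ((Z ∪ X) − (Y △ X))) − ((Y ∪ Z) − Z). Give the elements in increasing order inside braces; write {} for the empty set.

{3,4,6,7,9,11,12}

X^c = {1,3,4,5,6,7,9,10,11,12}
Z ∪ X = {1,2,3,4,6,7,8,9,11,12}
Y △ X = {3,4,5,6,7,8,9,10,11,12}
(Z ∪ X) − (Y △ X) = {1,2}
X^c − ((Z ∪ X) − (Y △ X)) = {3,4,5,6,7,9,10,11,12}
Y ∪ Z = {1,2,3,4,5,6,7,8,9,10,11,12}
(Y ∪ Z) − Z = {5,10}
(X^c − ((Z ∪ X) − (Y △ X))) − ((Y ∪ Z) − Z) = {3,4,6,7,9,11,12}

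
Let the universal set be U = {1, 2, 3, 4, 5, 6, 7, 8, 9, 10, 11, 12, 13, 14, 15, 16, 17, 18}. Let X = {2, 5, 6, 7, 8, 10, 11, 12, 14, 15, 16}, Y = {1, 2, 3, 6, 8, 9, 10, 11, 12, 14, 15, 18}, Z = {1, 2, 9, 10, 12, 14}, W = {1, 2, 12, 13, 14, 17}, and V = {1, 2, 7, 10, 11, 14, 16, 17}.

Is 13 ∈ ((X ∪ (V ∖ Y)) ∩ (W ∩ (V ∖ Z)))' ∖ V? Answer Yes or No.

13 ∉ V and 13 ∉ Y, so 13 ∉ V ∖ Y
13 ∉ X and 13 ∉ (V ∖ Y), so 13 ∉ X ∪ (V ∖ Y)
13 ∉ V and 13 ∉ Z, so 13 ∉ V ∖ Z
13 ∈ W and 13 ∉ (V ∖ Z), so 13 ∉ W ∩ (V ∖ Z)
13 ∉ (X ∪ (V ∖ Y)) and 13 ∉ (W ∩ (V ∖ Z)), so 13 ∉ (X ∪ (V ∖ Y)) ∩ (W ∩ (V ∖ Z))
13 ∈ ((X ∪ (V ∖ Y)) ∩ (W ∩ (V ∖ Z)))' since 13 ∉ ((X ∪ (V ∖ Y)) ∩ (W ∩ (V ∖ Z)))
13 ∈ ((X ∪ (V ∖ Y)) ∩ (W ∩ (V ∖ Z)))' and 13 ∉ V, so 13 ∈ ((X ∪ (V ∖ Y)) ∩ (W ∩ (V ∖ Z)))' ∖ V

Yes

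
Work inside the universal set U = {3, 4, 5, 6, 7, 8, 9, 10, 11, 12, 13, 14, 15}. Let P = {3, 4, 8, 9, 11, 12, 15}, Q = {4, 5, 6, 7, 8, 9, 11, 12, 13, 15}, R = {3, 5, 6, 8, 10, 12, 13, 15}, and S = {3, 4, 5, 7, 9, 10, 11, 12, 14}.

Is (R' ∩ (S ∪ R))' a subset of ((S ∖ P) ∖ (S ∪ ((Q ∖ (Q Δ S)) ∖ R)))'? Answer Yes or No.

Yes

R' = {4, 7, 9, 11, 14}
S ∪ R = {3, 4, 5, 6, 7, 8, 9, 10, 11, 12, 13, 14, 15}
R' ∩ (S ∪ R) = {4, 7, 9, 11, 14}
(R' ∩ (S ∪ R))' = {3, 5, 6, 8, 10, 12, 13, 15}
S ∖ P = {5, 7, 10, 14}
Q Δ S = {3, 6, 8, 10, 13, 14, 15}
Q ∖ (Q Δ S) = {4, 5, 7, 9, 11, 12}
(Q ∖ (Q Δ S)) ∖ R = {4, 7, 9, 11}
S ∪ ((Q ∖ (Q Δ S)) ∖ R) = {3, 4, 5, 7, 9, 10, 11, 12, 14}
(S ∖ P) ∖ (S ∪ ((Q ∖ (Q Δ S)) ∖ R)) = {}
((S ∖ P) ∖ (S ∪ ((Q ∖ (Q Δ S)) ∖ R)))' = {3, 4, 5, 6, 7, 8, 9, 10, 11, 12, 13, 14, 15}
Every element of {3, 5, 6, 8, 10, 12, 13, 15} is in {3, 4, 5, 6, 7, 8, 9, 10, 11, 12, 13, 14, 15}, so (R' ∩ (S ∪ R))' ⊆ ((S ∖ P) ∖ (S ∪ ((Q ∖ (Q Δ S)) ∖ R)))'.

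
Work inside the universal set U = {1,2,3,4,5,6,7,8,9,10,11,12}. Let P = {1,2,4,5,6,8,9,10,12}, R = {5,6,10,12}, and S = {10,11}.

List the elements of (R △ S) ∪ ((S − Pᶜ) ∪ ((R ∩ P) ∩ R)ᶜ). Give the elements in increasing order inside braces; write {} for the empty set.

{1,2,3,4,5,6,7,8,9,10,11,12}

R △ S = {5,6,11,12}
Pᶜ = {3,7,11}
S − Pᶜ = {10}
R ∩ P = {5,6,10,12}
(R ∩ P) ∩ R = {5,6,10,12}
((R ∩ P) ∩ R)ᶜ = {1,2,3,4,7,8,9,11}
(S − Pᶜ) ∪ ((R ∩ P) ∩ R)ᶜ = {1,2,3,4,7,8,9,10,11}
(R △ S) ∪ ((S − Pᶜ) ∪ ((R ∩ P) ∩ R)ᶜ) = {1,2,3,4,5,6,7,8,9,10,11,12}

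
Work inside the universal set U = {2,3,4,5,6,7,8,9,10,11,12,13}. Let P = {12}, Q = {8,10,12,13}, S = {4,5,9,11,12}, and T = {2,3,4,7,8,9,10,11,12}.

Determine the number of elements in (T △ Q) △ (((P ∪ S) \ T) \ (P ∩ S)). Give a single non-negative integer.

8

T △ Q = {2,3,4,7,9,11,13}
P ∪ S = {4,5,9,11,12}
(P ∪ S) \ T = {5}
P ∩ S = {12}
((P ∪ S) \ T) \ (P ∩ S) = {5}
(T △ Q) △ (((P ∪ S) \ T) \ (P ∩ S)) = {2,3,4,5,7,9,11,13}
|(T △ Q) △ (((P ∪ S) \ T) \ (P ∩ S))| = 8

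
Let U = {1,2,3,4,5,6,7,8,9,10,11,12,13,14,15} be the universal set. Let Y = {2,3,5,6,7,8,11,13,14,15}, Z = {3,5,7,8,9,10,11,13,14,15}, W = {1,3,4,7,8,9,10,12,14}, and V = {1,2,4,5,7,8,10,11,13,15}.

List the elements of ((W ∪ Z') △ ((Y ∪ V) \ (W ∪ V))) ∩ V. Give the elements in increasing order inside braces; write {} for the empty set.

Z' = {1,2,4,6,12}
W ∪ Z' = {1,2,3,4,6,7,8,9,10,12,14}
Y ∪ V = {1,2,3,4,5,6,7,8,10,11,13,14,15}
W ∪ V = {1,2,3,4,5,7,8,9,10,11,12,13,14,15}
(Y ∪ V) \ (W ∪ V) = {6}
(W ∪ Z') △ ((Y ∪ V) \ (W ∪ V)) = {1,2,3,4,7,8,9,10,12,14}
((W ∪ Z') △ ((Y ∪ V) \ (W ∪ V))) ∩ V = {1,2,4,7,8,10}

{1,2,4,7,8,10}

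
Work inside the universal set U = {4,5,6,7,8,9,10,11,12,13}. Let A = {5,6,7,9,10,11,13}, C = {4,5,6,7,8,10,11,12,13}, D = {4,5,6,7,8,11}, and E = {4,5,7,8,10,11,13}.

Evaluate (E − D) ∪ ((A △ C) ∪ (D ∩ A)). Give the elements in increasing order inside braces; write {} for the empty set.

E − D = {10,13}
A △ C = {4,8,9,12}
D ∩ A = {5,6,7,11}
(A △ C) ∪ (D ∩ A) = {4,5,6,7,8,9,11,12}
(E − D) ∪ ((A △ C) ∪ (D ∩ A)) = {4,5,6,7,8,9,10,11,12,13}

{4,5,6,7,8,9,10,11,12,13}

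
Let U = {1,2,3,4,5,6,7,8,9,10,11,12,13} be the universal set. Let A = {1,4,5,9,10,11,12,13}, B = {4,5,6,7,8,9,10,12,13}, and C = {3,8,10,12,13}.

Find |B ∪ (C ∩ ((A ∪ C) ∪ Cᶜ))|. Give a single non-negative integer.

10

A ∪ C = {1,3,4,5,8,9,10,11,12,13}
Cᶜ = {1,2,4,5,6,7,9,11}
(A ∪ C) ∪ Cᶜ = {1,2,3,4,5,6,7,8,9,10,11,12,13}
C ∩ ((A ∪ C) ∪ Cᶜ) = {3,8,10,12,13}
B ∪ (C ∩ ((A ∪ C) ∪ Cᶜ)) = {3,4,5,6,7,8,9,10,12,13}
|B ∪ (C ∩ ((A ∪ C) ∪ Cᶜ))| = 10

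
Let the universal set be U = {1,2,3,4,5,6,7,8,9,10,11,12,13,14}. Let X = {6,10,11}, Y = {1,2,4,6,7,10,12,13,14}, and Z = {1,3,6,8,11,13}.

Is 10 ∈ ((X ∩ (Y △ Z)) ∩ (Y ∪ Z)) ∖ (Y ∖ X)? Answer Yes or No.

10 ∈ Y and 10 ∉ Z, so 10 ∈ Y △ Z
10 ∈ X and 10 ∈ (Y △ Z), so 10 ∈ X ∩ (Y △ Z)
10 ∈ Y and 10 ∉ Z, so 10 ∈ Y ∪ Z
10 ∈ (X ∩ (Y △ Z)) and 10 ∈ (Y ∪ Z), so 10 ∈ (X ∩ (Y △ Z)) ∩ (Y ∪ Z)
10 ∈ Y and 10 ∈ X, so 10 ∉ Y ∖ X
10 ∈ ((X ∩ (Y △ Z)) ∩ (Y ∪ Z)) and 10 ∉ (Y ∖ X), so 10 ∈ ((X ∩ (Y △ Z)) ∩ (Y ∪ Z)) ∖ (Y ∖ X)

Yes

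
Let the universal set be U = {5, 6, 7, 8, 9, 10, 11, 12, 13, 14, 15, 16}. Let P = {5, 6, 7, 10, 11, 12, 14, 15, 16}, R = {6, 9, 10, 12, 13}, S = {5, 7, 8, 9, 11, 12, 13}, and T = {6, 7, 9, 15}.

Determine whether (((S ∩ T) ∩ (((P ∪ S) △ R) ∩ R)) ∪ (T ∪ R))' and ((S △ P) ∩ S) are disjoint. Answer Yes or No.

S ∩ T = {7, 9}
P ∪ S = {5, 6, 7, 8, 9, 10, 11, 12, 13, 14, 15, 16}
(P ∪ S) △ R = {5, 7, 8, 11, 14, 15, 16}
((P ∪ S) △ R) ∩ R = {}
(S ∩ T) ∩ (((P ∪ S) △ R) ∩ R) = {}
T ∪ R = {6, 7, 9, 10, 12, 13, 15}
((S ∩ T) ∩ (((P ∪ S) △ R) ∩ R)) ∪ (T ∪ R) = {6, 7, 9, 10, 12, 13, 15}
(((S ∩ T) ∩ (((P ∪ S) △ R) ∩ R)) ∪ (T ∪ R))' = {5, 8, 11, 14, 16}
S △ P = {6, 8, 9, 10, 13, 14, 15, 16}
(S △ P) ∩ S = {8, 9, 13}
8 lies in both, so they are not disjoint.

No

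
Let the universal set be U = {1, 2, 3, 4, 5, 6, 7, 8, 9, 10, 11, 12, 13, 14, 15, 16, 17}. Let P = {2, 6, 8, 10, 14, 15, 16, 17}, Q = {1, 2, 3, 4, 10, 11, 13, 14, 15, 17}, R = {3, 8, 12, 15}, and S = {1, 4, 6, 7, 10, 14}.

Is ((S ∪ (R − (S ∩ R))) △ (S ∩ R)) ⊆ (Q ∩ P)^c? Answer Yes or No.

S ∩ R = {}
R − (S ∩ R) = {3, 8, 12, 15}
S ∪ (R − (S ∩ R)) = {1, 3, 4, 6, 7, 8, 10, 12, 14, 15}
(S ∪ (R − (S ∩ R))) △ (S ∩ R) = {1, 3, 4, 6, 7, 8, 10, 12, 14, 15}
Q ∩ P = {2, 10, 14, 15, 17}
(Q ∩ P)^c = {1, 3, 4, 5, 6, 7, 8, 9, 11, 12, 13, 16}
10 ∈ (S ∪ (R − (S ∩ R))) △ (S ∩ R) but 10 ∉ (Q ∩ P)^c, so the inclusion fails.

No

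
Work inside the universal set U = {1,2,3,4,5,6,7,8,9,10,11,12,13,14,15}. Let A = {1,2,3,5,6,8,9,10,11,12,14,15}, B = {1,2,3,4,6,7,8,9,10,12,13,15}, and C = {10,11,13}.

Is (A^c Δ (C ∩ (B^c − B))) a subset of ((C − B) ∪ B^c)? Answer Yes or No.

A^c = {4,7,13}
B^c = {5,11,14}
B^c − B = {5,11,14}
C ∩ (B^c − B) = {11}
A^c Δ (C ∩ (B^c − B)) = {4,7,11,13}
C − B = {11}
(C − B) ∪ B^c = {5,11,14}
4 ∈ A^c Δ (C ∩ (B^c − B)) but 4 ∉ (C − B) ∪ B^c, so the inclusion fails.

No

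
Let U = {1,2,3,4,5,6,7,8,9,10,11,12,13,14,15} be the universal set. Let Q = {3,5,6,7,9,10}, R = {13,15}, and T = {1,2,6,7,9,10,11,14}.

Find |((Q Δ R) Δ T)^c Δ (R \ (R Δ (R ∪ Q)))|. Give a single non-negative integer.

Q Δ R = {3,5,6,7,9,10,13,15}
(Q Δ R) Δ T = {1,2,3,5,11,13,14,15}
((Q Δ R) Δ T)^c = {4,6,7,8,9,10,12}
R ∪ Q = {3,5,6,7,9,10,13,15}
R Δ (R ∪ Q) = {3,5,6,7,9,10}
R \ (R Δ (R ∪ Q)) = {13,15}
((Q Δ R) Δ T)^c Δ (R \ (R Δ (R ∪ Q))) = {4,6,7,8,9,10,12,13,15}
|((Q Δ R) Δ T)^c Δ (R \ (R Δ (R ∪ Q)))| = 9

9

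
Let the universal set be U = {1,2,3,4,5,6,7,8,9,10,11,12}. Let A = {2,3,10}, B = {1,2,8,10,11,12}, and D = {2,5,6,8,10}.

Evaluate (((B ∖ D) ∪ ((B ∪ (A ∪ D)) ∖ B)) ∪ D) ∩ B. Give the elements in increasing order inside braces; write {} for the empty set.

B ∖ D = {1,11,12}
A ∪ D = {2,3,5,6,8,10}
B ∪ (A ∪ D) = {1,2,3,5,6,8,10,11,12}
(B ∪ (A ∪ D)) ∖ B = {3,5,6}
(B ∖ D) ∪ ((B ∪ (A ∪ D)) ∖ B) = {1,3,5,6,11,12}
((B ∖ D) ∪ ((B ∪ (A ∪ D)) ∖ B)) ∪ D = {1,2,3,5,6,8,10,11,12}
(((B ∖ D) ∪ ((B ∪ (A ∪ D)) ∖ B)) ∪ D) ∩ B = {1,2,8,10,11,12}

{1,2,8,10,11,12}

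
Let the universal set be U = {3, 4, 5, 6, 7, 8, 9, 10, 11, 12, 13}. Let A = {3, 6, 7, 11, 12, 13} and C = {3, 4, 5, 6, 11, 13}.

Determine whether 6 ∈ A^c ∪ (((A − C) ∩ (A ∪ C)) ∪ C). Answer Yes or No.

Yes

6 ∈ A, so 6 ∉ A^c
6 ∈ A and 6 ∈ C, so 6 ∉ A − C
6 ∈ A and 6 ∈ C, so 6 ∈ A ∪ C
6 ∉ (A − C) and 6 ∈ (A ∪ C), so 6 ∉ (A − C) ∩ (A ∪ C)
6 ∉ ((A − C) ∩ (A ∪ C)) and 6 ∈ C, so 6 ∈ ((A − C) ∩ (A ∪ C)) ∪ C
6 ∉ A^c and 6 ∈ (((A − C) ∩ (A ∪ C)) ∪ C), so 6 ∈ A^c ∪ (((A − C) ∩ (A ∪ C)) ∪ C)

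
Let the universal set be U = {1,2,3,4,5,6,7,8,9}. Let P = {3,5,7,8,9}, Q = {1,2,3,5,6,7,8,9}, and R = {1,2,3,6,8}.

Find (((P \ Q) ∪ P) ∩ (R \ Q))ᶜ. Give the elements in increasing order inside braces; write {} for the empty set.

P \ Q = {}
(P \ Q) ∪ P = {3,5,7,8,9}
R \ Q = {}
((P \ Q) ∪ P) ∩ (R \ Q) = {}
(((P \ Q) ∪ P) ∩ (R \ Q))ᶜ = {1,2,3,4,5,6,7,8,9}

{1,2,3,4,5,6,7,8,9}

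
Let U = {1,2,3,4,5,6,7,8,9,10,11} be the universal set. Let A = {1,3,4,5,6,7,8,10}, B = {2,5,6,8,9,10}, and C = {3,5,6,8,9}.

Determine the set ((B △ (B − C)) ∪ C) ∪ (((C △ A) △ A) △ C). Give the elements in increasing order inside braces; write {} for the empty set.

{3,5,6,8,9}

B − C = {2,10}
B △ (B − C) = {5,6,8,9}
(B △ (B − C)) ∪ C = {3,5,6,8,9}
C △ A = {1,4,7,9,10}
(C △ A) △ A = {3,5,6,8,9}
((C △ A) △ A) △ C = {}
((B △ (B − C)) ∪ C) ∪ (((C △ A) △ A) △ C) = {3,5,6,8,9}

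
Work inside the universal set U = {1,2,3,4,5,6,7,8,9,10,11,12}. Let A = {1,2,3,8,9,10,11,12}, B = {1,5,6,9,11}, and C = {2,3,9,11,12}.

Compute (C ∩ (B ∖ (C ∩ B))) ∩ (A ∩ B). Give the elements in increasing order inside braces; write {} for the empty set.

C ∩ B = {9,11}
B ∖ (C ∩ B) = {1,5,6}
C ∩ (B ∖ (C ∩ B)) = {}
A ∩ B = {1,9,11}
(C ∩ (B ∖ (C ∩ B))) ∩ (A ∩ B) = {}

{}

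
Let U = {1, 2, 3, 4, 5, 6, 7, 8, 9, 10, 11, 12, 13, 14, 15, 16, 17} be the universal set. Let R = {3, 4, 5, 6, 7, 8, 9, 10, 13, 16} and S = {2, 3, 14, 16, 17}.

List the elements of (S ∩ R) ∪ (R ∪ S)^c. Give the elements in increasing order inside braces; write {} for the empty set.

S ∩ R = {3, 16}
R ∪ S = {2, 3, 4, 5, 6, 7, 8, 9, 10, 13, 14, 16, 17}
(R ∪ S)^c = {1, 11, 12, 15}
(S ∩ R) ∪ (R ∪ S)^c = {1, 3, 11, 12, 15, 16}

{1, 3, 11, 12, 15, 16}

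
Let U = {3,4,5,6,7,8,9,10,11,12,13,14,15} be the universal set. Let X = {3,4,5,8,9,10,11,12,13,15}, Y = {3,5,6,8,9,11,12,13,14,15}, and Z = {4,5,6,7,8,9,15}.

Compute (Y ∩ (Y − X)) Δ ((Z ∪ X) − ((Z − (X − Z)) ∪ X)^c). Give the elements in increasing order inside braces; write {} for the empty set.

Y − X = {6,14}
Y ∩ (Y − X) = {6,14}
Z ∪ X = {3,4,5,6,7,8,9,10,11,12,13,15}
X − Z = {3,10,11,12,13}
Z − (X − Z) = {4,5,6,7,8,9,15}
(Z − (X − Z)) ∪ X = {3,4,5,6,7,8,9,10,11,12,13,15}
((Z − (X − Z)) ∪ X)^c = {14}
(Z ∪ X) − ((Z − (X − Z)) ∪ X)^c = {3,4,5,6,7,8,9,10,11,12,13,15}
(Y ∩ (Y − X)) Δ ((Z ∪ X) − ((Z − (X − Z)) ∪ X)^c) = {3,4,5,7,8,9,10,11,12,13,14,15}

{3,4,5,7,8,9,10,11,12,13,14,15}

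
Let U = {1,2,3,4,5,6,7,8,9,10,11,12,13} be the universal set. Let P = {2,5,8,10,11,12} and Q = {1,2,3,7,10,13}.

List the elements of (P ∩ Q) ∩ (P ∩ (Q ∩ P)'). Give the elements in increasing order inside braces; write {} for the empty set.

{}

P ∩ Q = {2,10}
Q ∩ P = {2,10}
(Q ∩ P)' = {1,3,4,5,6,7,8,9,11,12,13}
P ∩ (Q ∩ P)' = {5,8,11,12}
(P ∩ Q) ∩ (P ∩ (Q ∩ P)') = {}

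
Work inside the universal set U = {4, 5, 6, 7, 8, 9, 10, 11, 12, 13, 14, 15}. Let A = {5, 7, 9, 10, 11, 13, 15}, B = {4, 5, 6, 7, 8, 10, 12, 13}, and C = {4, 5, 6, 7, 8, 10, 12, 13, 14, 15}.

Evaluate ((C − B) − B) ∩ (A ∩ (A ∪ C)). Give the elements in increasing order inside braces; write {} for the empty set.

{15}

C − B = {14, 15}
(C − B) − B = {14, 15}
A ∪ C = {4, 5, 6, 7, 8, 9, 10, 11, 12, 13, 14, 15}
A ∩ (A ∪ C) = {5, 7, 9, 10, 11, 13, 15}
((C − B) − B) ∩ (A ∩ (A ∪ C)) = {15}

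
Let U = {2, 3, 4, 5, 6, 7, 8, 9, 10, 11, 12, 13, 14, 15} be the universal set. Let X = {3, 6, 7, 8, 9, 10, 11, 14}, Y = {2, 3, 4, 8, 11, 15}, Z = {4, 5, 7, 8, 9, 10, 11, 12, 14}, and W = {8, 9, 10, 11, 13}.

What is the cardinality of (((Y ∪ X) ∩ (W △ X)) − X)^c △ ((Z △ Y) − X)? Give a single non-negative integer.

10

Y ∪ X = {2, 3, 4, 6, 7, 8, 9, 10, 11, 14, 15}
W △ X = {3, 6, 7, 13, 14}
(Y ∪ X) ∩ (W △ X) = {3, 6, 7, 14}
((Y ∪ X) ∩ (W △ X)) − X = {}
(((Y ∪ X) ∩ (W △ X)) − X)^c = {2, 3, 4, 5, 6, 7, 8, 9, 10, 11, 12, 13, 14, 15}
Z △ Y = {2, 3, 5, 7, 9, 10, 12, 14, 15}
(Z △ Y) − X = {2, 5, 12, 15}
(((Y ∪ X) ∩ (W △ X)) − X)^c △ ((Z △ Y) − X) = {3, 4, 6, 7, 8, 9, 10, 11, 13, 14}
|(((Y ∪ X) ∩ (W △ X)) − X)^c △ ((Z △ Y) − X)| = 10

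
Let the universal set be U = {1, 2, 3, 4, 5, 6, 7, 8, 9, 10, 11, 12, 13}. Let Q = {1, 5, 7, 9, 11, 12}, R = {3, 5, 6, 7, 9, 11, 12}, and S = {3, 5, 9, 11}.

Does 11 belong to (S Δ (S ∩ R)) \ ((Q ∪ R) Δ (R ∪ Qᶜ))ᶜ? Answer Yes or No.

11 ∈ S and 11 ∈ R, so 11 ∈ S ∩ R
11 ∈ S and 11 ∈ (S ∩ R), so 11 ∉ S Δ (S ∩ R)
11 ∈ Q and 11 ∈ R, so 11 ∈ Q ∪ R
11 ∈ Q, so 11 ∉ Qᶜ
11 ∈ R and 11 ∉ Qᶜ, so 11 ∈ R ∪ Qᶜ
11 ∈ (Q ∪ R) and 11 ∈ (R ∪ Qᶜ), so 11 ∉ (Q ∪ R) Δ (R ∪ Qᶜ)
11 ∈ ((Q ∪ R) Δ (R ∪ Qᶜ))ᶜ since 11 ∉ ((Q ∪ R) Δ (R ∪ Qᶜ))
11 ∉ (S Δ (S ∩ R)) and 11 ∈ ((Q ∪ R) Δ (R ∪ Qᶜ))ᶜ, so 11 ∉ (S Δ (S ∩ R)) \ ((Q ∪ R) Δ (R ∪ Qᶜ))ᶜ

No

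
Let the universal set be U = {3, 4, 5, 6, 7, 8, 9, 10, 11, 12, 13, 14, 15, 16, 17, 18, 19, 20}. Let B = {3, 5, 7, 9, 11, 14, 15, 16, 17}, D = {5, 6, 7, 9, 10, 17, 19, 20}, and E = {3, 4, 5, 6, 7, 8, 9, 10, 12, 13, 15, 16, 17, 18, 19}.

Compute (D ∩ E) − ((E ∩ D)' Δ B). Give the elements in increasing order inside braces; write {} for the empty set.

{6, 10, 19}

D ∩ E = {5, 6, 7, 9, 10, 17, 19}
E ∩ D = {5, 6, 7, 9, 10, 17, 19}
(E ∩ D)' = {3, 4, 8, 11, 12, 13, 14, 15, 16, 18, 20}
(E ∩ D)' Δ B = {4, 5, 7, 8, 9, 12, 13, 17, 18, 20}
(D ∩ E) − ((E ∩ D)' Δ B) = {6, 10, 19}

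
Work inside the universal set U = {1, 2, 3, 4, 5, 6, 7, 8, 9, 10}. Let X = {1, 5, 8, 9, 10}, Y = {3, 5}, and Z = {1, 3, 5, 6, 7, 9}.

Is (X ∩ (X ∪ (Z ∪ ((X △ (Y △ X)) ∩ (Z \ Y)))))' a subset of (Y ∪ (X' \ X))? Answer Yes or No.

Y △ X = {1, 3, 8, 9, 10}
X △ (Y △ X) = {3, 5}
Z \ Y = {1, 6, 7, 9}
(X △ (Y △ X)) ∩ (Z \ Y) = {}
Z ∪ ((X △ (Y △ X)) ∩ (Z \ Y)) = {1, 3, 5, 6, 7, 9}
X ∪ (Z ∪ ((X △ (Y △ X)) ∩ (Z \ Y))) = {1, 3, 5, 6, 7, 8, 9, 10}
X ∩ (X ∪ (Z ∪ ((X △ (Y △ X)) ∩ (Z \ Y)))) = {1, 5, 8, 9, 10}
(X ∩ (X ∪ (Z ∪ ((X △ (Y △ X)) ∩ (Z \ Y)))))' = {2, 3, 4, 6, 7}
X' = {2, 3, 4, 6, 7}
X' \ X = {2, 3, 4, 6, 7}
Y ∪ (X' \ X) = {2, 3, 4, 5, 6, 7}
Every element of {2, 3, 4, 6, 7} is in {2, 3, 4, 5, 6, 7}, so (X ∩ (X ∪ (Z ∪ ((X △ (Y △ X)) ∩ (Z \ Y)))))' ⊆ Y ∪ (X' \ X).

Yes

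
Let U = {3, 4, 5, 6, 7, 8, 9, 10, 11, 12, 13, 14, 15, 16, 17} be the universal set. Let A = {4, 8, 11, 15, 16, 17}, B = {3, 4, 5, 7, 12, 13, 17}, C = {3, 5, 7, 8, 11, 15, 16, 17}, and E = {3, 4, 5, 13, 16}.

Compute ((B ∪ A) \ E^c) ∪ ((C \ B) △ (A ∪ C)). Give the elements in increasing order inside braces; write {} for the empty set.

{3, 4, 5, 7, 13, 16, 17}

B ∪ A = {3, 4, 5, 7, 8, 11, 12, 13, 15, 16, 17}
E^c = {6, 7, 8, 9, 10, 11, 12, 14, 15, 17}
(B ∪ A) \ E^c = {3, 4, 5, 13, 16}
C \ B = {8, 11, 15, 16}
A ∪ C = {3, 4, 5, 7, 8, 11, 15, 16, 17}
(C \ B) △ (A ∪ C) = {3, 4, 5, 7, 17}
((B ∪ A) \ E^c) ∪ ((C \ B) △ (A ∪ C)) = {3, 4, 5, 7, 13, 16, 17}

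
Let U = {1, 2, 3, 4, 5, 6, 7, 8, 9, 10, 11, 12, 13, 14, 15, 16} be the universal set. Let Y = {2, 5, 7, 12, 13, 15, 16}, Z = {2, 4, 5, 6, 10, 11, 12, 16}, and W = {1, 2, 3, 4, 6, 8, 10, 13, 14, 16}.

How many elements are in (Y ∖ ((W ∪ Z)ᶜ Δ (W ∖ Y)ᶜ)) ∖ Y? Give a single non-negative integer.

W ∪ Z = {1, 2, 3, 4, 5, 6, 8, 10, 11, 12, 13, 14, 16}
(W ∪ Z)ᶜ = {7, 9, 15}
W ∖ Y = {1, 3, 4, 6, 8, 10, 14}
(W ∖ Y)ᶜ = {2, 5, 7, 9, 11, 12, 13, 15, 16}
(W ∪ Z)ᶜ Δ (W ∖ Y)ᶜ = {2, 5, 11, 12, 13, 16}
Y ∖ ((W ∪ Z)ᶜ Δ (W ∖ Y)ᶜ) = {7, 15}
(Y ∖ ((W ∪ Z)ᶜ Δ (W ∖ Y)ᶜ)) ∖ Y = {}
|(Y ∖ ((W ∪ Z)ᶜ Δ (W ∖ Y)ᶜ)) ∖ Y| = 0

0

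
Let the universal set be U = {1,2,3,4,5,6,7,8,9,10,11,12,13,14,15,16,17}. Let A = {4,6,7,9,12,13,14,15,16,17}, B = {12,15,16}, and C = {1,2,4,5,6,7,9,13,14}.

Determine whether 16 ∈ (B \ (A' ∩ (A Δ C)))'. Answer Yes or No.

16 ∈ A, so 16 ∉ A'
16 ∈ A and 16 ∉ C, so 16 ∈ A Δ C
16 ∉ A' and 16 ∈ (A Δ C), so 16 ∉ A' ∩ (A Δ C)
16 ∈ B and 16 ∉ (A' ∩ (A Δ C)), so 16 ∈ B \ (A' ∩ (A Δ C))
16 ∉ (B \ (A' ∩ (A Δ C)))' since 16 ∈ (B \ (A' ∩ (A Δ C)))

No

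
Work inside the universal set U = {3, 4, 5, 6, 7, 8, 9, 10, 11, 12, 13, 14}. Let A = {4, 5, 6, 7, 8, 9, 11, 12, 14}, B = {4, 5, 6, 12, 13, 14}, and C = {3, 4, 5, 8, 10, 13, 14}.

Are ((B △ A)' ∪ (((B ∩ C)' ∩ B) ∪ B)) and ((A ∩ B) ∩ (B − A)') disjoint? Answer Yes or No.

No

B △ A = {7, 8, 9, 11, 13}
(B △ A)' = {3, 4, 5, 6, 10, 12, 14}
B ∩ C = {4, 5, 13, 14}
(B ∩ C)' = {3, 6, 7, 8, 9, 10, 11, 12}
(B ∩ C)' ∩ B = {6, 12}
((B ∩ C)' ∩ B) ∪ B = {4, 5, 6, 12, 13, 14}
(B △ A)' ∪ (((B ∩ C)' ∩ B) ∪ B) = {3, 4, 5, 6, 10, 12, 13, 14}
A ∩ B = {4, 5, 6, 12, 14}
B − A = {13}
(B − A)' = {3, 4, 5, 6, 7, 8, 9, 10, 11, 12, 14}
(A ∩ B) ∩ (B − A)' = {4, 5, 6, 12, 14}
4 lies in both, so they are not disjoint.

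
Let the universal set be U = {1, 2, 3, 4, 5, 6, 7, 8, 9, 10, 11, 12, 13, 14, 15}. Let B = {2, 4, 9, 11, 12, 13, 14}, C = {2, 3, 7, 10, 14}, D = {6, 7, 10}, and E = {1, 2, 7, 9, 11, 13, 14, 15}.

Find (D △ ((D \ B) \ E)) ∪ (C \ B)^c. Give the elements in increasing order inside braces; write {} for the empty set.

{1, 2, 4, 5, 6, 7, 8, 9, 11, 12, 13, 14, 15}

D \ B = {6, 7, 10}
(D \ B) \ E = {6, 10}
D △ ((D \ B) \ E) = {7}
C \ B = {3, 7, 10}
(C \ B)^c = {1, 2, 4, 5, 6, 8, 9, 11, 12, 13, 14, 15}
(D △ ((D \ B) \ E)) ∪ (C \ B)^c = {1, 2, 4, 5, 6, 7, 8, 9, 11, 12, 13, 14, 15}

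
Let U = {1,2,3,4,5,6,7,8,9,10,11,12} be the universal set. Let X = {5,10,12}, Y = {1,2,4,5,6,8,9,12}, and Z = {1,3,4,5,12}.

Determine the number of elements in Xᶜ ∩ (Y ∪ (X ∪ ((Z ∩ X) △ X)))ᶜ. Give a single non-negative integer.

Xᶜ = {1,2,3,4,6,7,8,9,11}
Z ∩ X = {5,12}
(Z ∩ X) △ X = {10}
X ∪ ((Z ∩ X) △ X) = {5,10,12}
Y ∪ (X ∪ ((Z ∩ X) △ X)) = {1,2,4,5,6,8,9,10,12}
(Y ∪ (X ∪ ((Z ∩ X) △ X)))ᶜ = {3,7,11}
Xᶜ ∩ (Y ∪ (X ∪ ((Z ∩ X) △ X)))ᶜ = {3,7,11}
|Xᶜ ∩ (Y ∪ (X ∪ ((Z ∩ X) △ X)))ᶜ| = 3

3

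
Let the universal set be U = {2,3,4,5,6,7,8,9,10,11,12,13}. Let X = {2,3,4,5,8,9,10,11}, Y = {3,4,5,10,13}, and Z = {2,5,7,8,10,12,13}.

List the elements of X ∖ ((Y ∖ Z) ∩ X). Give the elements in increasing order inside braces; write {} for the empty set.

Y ∖ Z = {3,4}
(Y ∖ Z) ∩ X = {3,4}
X ∖ ((Y ∖ Z) ∩ X) = {2,5,8,9,10,11}

{2,5,8,9,10,11}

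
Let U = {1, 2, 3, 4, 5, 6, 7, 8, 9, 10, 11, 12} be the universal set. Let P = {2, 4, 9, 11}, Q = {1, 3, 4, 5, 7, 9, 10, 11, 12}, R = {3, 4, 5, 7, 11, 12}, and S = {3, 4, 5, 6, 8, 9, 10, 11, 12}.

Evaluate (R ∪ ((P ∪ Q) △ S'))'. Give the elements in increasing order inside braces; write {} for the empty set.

P ∪ Q = {1, 2, 3, 4, 5, 7, 9, 10, 11, 12}
S' = {1, 2, 7}
(P ∪ Q) △ S' = {3, 4, 5, 9, 10, 11, 12}
R ∪ ((P ∪ Q) △ S') = {3, 4, 5, 7, 9, 10, 11, 12}
(R ∪ ((P ∪ Q) △ S'))' = {1, 2, 6, 8}

{1, 2, 6, 8}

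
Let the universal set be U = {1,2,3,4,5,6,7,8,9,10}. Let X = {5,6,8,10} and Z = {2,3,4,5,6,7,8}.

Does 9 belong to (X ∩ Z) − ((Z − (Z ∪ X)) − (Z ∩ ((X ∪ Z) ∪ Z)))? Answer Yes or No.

No

9 ∉ X and 9 ∉ Z, so 9 ∉ X ∩ Z
9 ∉ Z and 9 ∉ X, so 9 ∉ Z ∪ X
9 ∉ Z and 9 ∉ (Z ∪ X), so 9 ∉ Z − (Z ∪ X)
9 ∉ X and 9 ∉ Z, so 9 ∉ X ∪ Z
9 ∉ (X ∪ Z) and 9 ∉ Z, so 9 ∉ (X ∪ Z) ∪ Z
9 ∉ Z and 9 ∉ ((X ∪ Z) ∪ Z), so 9 ∉ Z ∩ ((X ∪ Z) ∪ Z)
9 ∉ (Z − (Z ∪ X)) and 9 ∉ (Z ∩ ((X ∪ Z) ∪ Z)), so 9 ∉ (Z − (Z ∪ X)) − (Z ∩ ((X ∪ Z) ∪ Z))
9 ∉ (X ∩ Z) and 9 ∉ ((Z − (Z ∪ X)) − (Z ∩ ((X ∪ Z) ∪ Z))), so 9 ∉ (X ∩ Z) − ((Z − (Z ∪ X)) − (Z ∩ ((X ∪ Z) ∪ Z)))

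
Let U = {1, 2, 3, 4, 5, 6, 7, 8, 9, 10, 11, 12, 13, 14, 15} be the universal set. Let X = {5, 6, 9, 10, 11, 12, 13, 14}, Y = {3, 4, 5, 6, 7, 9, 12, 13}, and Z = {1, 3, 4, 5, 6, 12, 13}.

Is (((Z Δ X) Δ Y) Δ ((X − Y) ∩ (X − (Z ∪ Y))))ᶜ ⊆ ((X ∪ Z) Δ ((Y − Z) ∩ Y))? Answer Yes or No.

No

Z Δ X = {1, 3, 4, 9, 10, 11, 14}
(Z Δ X) Δ Y = {1, 5, 6, 7, 10, 11, 12, 13, 14}
X − Y = {10, 11, 14}
Z ∪ Y = {1, 3, 4, 5, 6, 7, 9, 12, 13}
X − (Z ∪ Y) = {10, 11, 14}
(X − Y) ∩ (X − (Z ∪ Y)) = {10, 11, 14}
((Z Δ X) Δ Y) Δ ((X − Y) ∩ (X − (Z ∪ Y))) = {1, 5, 6, 7, 12, 13}
(((Z Δ X) Δ Y) Δ ((X − Y) ∩ (X − (Z ∪ Y))))ᶜ = {2, 3, 4, 8, 9, 10, 11, 14, 15}
X ∪ Z = {1, 3, 4, 5, 6, 9, 10, 11, 12, 13, 14}
Y − Z = {7, 9}
(Y − Z) ∩ Y = {7, 9}
(X ∪ Z) Δ ((Y − Z) ∩ Y) = {1, 3, 4, 5, 6, 7, 10, 11, 12, 13, 14}
2 ∈ (((Z Δ X) Δ Y) Δ ((X − Y) ∩ (X − (Z ∪ Y))))ᶜ but 2 ∉ (X ∪ Z) Δ ((Y − Z) ∩ Y), so the inclusion fails.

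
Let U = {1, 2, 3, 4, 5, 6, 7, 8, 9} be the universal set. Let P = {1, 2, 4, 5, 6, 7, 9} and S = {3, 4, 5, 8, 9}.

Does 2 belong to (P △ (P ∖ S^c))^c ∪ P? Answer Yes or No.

Yes

2 ∉ S, so 2 ∈ S^c
2 ∈ P and 2 ∈ S^c, so 2 ∉ P ∖ S^c
2 ∈ P and 2 ∉ (P ∖ S^c), so 2 ∈ P △ (P ∖ S^c)
2 ∉ (P △ (P ∖ S^c))^c since 2 ∈ (P △ (P ∖ S^c))
2 ∉ (P △ (P ∖ S^c))^c and 2 ∈ P, so 2 ∈ (P △ (P ∖ S^c))^c ∪ P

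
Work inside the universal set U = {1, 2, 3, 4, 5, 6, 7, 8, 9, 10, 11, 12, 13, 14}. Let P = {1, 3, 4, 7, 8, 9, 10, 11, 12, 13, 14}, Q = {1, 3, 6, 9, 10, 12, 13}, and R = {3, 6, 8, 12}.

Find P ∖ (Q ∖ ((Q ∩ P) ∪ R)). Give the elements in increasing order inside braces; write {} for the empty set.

Q ∩ P = {1, 3, 9, 10, 12, 13}
(Q ∩ P) ∪ R = {1, 3, 6, 8, 9, 10, 12, 13}
Q ∖ ((Q ∩ P) ∪ R) = {}
P ∖ (Q ∖ ((Q ∩ P) ∪ R)) = {1, 3, 4, 7, 8, 9, 10, 11, 12, 13, 14}

{1, 3, 4, 7, 8, 9, 10, 11, 12, 13, 14}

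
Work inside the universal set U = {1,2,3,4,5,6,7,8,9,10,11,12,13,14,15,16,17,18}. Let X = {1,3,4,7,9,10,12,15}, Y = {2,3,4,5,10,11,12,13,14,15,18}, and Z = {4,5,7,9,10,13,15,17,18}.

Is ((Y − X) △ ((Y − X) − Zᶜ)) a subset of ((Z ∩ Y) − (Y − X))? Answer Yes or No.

No

Y − X = {2,5,11,13,14,18}
Zᶜ = {1,2,3,6,8,11,12,14,16}
(Y − X) − Zᶜ = {5,13,18}
(Y − X) △ ((Y − X) − Zᶜ) = {2,11,14}
Z ∩ Y = {4,5,10,13,15,18}
(Z ∩ Y) − (Y − X) = {4,10,15}
2 ∈ (Y − X) △ ((Y − X) − Zᶜ) but 2 ∉ (Z ∩ Y) − (Y − X), so the inclusion fails.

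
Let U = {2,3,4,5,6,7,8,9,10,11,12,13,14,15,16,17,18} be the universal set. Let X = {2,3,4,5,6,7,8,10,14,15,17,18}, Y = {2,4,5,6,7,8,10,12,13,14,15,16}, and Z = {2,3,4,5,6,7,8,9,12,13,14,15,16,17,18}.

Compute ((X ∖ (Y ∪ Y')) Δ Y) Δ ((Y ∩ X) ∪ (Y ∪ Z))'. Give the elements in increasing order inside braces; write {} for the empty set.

Y' = {3,9,11,17,18}
Y ∪ Y' = {2,3,4,5,6,7,8,9,10,11,12,13,14,15,16,17,18}
X ∖ (Y ∪ Y') = {}
(X ∖ (Y ∪ Y')) Δ Y = {2,4,5,6,7,8,10,12,13,14,15,16}
Y ∩ X = {2,4,5,6,7,8,10,14,15}
Y ∪ Z = {2,3,4,5,6,7,8,9,10,12,13,14,15,16,17,18}
(Y ∩ X) ∪ (Y ∪ Z) = {2,3,4,5,6,7,8,9,10,12,13,14,15,16,17,18}
((Y ∩ X) ∪ (Y ∪ Z))' = {11}
((X ∖ (Y ∪ Y')) Δ Y) Δ ((Y ∩ X) ∪ (Y ∪ Z))' = {2,4,5,6,7,8,10,11,12,13,14,15,16}

{2,4,5,6,7,8,10,11,12,13,14,15,16}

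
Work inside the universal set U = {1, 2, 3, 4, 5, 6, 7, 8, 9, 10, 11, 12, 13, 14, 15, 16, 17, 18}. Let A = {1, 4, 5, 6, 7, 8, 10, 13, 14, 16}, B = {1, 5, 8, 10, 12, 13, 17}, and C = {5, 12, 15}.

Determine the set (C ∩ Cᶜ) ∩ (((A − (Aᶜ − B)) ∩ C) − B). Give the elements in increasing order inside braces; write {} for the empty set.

Cᶜ = {1, 2, 3, 4, 6, 7, 8, 9, 10, 11, 13, 14, 16, 17, 18}
C ∩ Cᶜ = {}
Aᶜ = {2, 3, 9, 11, 12, 15, 17, 18}
Aᶜ − B = {2, 3, 9, 11, 15, 18}
A − (Aᶜ − B) = {1, 4, 5, 6, 7, 8, 10, 13, 14, 16}
(A − (Aᶜ − B)) ∩ C = {5}
((A − (Aᶜ − B)) ∩ C) − B = {}
(C ∩ Cᶜ) ∩ (((A − (Aᶜ − B)) ∩ C) − B) = {}

{}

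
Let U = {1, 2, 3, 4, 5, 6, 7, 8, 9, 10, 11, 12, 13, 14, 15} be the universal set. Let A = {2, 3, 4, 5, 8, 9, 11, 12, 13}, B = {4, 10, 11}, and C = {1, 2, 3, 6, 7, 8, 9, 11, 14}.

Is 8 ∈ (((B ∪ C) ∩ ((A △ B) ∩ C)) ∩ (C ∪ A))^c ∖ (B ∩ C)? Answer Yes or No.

No

8 ∉ B and 8 ∈ C, so 8 ∈ B ∪ C
8 ∈ A and 8 ∉ B, so 8 ∈ A △ B
8 ∈ (A △ B) and 8 ∈ C, so 8 ∈ (A △ B) ∩ C
8 ∈ (B ∪ C) and 8 ∈ ((A △ B) ∩ C), so 8 ∈ (B ∪ C) ∩ ((A △ B) ∩ C)
8 ∈ C and 8 ∈ A, so 8 ∈ C ∪ A
8 ∈ ((B ∪ C) ∩ ((A △ B) ∩ C)) and 8 ∈ (C ∪ A), so 8 ∈ ((B ∪ C) ∩ ((A △ B) ∩ C)) ∩ (C ∪ A)
8 ∉ (((B ∪ C) ∩ ((A △ B) ∩ C)) ∩ (C ∪ A))^c since 8 ∈ (((B ∪ C) ∩ ((A △ B) ∩ C)) ∩ (C ∪ A))
8 ∉ B and 8 ∈ C, so 8 ∉ B ∩ C
8 ∉ (((B ∪ C) ∩ ((A △ B) ∩ C)) ∩ (C ∪ A))^c and 8 ∉ (B ∩ C), so 8 ∉ (((B ∪ C) ∩ ((A △ B) ∩ C)) ∩ (C ∪ A))^c ∖ (B ∩ C)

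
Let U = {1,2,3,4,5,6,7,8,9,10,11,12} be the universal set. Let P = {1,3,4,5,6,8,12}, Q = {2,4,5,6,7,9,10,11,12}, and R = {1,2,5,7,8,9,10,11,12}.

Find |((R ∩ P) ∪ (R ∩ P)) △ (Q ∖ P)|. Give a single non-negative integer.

R ∩ P = {1,5,8,12}
(R ∩ P) ∪ (R ∩ P) = {1,5,8,12}
Q ∖ P = {2,7,9,10,11}
((R ∩ P) ∪ (R ∩ P)) △ (Q ∖ P) = {1,2,5,7,8,9,10,11,12}
|((R ∩ P) ∪ (R ∩ P)) △ (Q ∖ P)| = 9

9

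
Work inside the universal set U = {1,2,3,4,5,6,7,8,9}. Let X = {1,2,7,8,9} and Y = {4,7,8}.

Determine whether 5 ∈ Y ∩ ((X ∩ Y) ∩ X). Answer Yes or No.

No

5 ∉ X and 5 ∉ Y, so 5 ∉ X ∩ Y
5 ∉ (X ∩ Y) and 5 ∉ X, so 5 ∉ (X ∩ Y) ∩ X
5 ∉ Y and 5 ∉ ((X ∩ Y) ∩ X), so 5 ∉ Y ∩ ((X ∩ Y) ∩ X)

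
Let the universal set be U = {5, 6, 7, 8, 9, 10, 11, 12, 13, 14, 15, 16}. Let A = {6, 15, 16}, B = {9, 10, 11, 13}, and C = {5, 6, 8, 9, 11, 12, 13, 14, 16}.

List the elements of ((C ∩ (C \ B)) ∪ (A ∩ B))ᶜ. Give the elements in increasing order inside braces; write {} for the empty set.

{7, 9, 10, 11, 13, 15}

C \ B = {5, 6, 8, 12, 14, 16}
C ∩ (C \ B) = {5, 6, 8, 12, 14, 16}
A ∩ B = {}
(C ∩ (C \ B)) ∪ (A ∩ B) = {5, 6, 8, 12, 14, 16}
((C ∩ (C \ B)) ∪ (A ∩ B))ᶜ = {7, 9, 10, 11, 13, 15}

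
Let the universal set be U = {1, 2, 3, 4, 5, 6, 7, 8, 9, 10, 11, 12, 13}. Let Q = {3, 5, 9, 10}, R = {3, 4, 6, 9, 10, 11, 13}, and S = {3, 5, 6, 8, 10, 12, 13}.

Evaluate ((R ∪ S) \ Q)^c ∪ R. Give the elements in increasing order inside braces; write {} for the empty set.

{1, 2, 3, 4, 5, 6, 7, 9, 10, 11, 13}

R ∪ S = {3, 4, 5, 6, 8, 9, 10, 11, 12, 13}
(R ∪ S) \ Q = {4, 6, 8, 11, 12, 13}
((R ∪ S) \ Q)^c = {1, 2, 3, 5, 7, 9, 10}
((R ∪ S) \ Q)^c ∪ R = {1, 2, 3, 4, 5, 6, 7, 9, 10, 11, 13}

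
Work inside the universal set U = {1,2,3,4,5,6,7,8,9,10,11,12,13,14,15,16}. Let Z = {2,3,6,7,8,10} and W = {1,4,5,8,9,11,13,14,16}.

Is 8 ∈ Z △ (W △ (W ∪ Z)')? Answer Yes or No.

8 ∈ W and 8 ∈ Z, so 8 ∈ W ∪ Z
8 ∉ (W ∪ Z)' since 8 ∈ (W ∪ Z)
8 ∈ W and 8 ∉ (W ∪ Z)', so 8 ∈ W △ (W ∪ Z)'
8 ∈ Z and 8 ∈ (W △ (W ∪ Z)'), so 8 ∉ Z △ (W △ (W ∪ Z)')

No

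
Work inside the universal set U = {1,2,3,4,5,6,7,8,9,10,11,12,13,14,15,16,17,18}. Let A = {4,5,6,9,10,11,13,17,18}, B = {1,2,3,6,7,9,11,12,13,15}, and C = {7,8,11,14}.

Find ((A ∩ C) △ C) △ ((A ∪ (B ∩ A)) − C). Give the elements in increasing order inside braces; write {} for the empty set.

A ∩ C = {11}
(A ∩ C) △ C = {7,8,14}
B ∩ A = {6,9,11,13}
A ∪ (B ∩ A) = {4,5,6,9,10,11,13,17,18}
(A ∪ (B ∩ A)) − C = {4,5,6,9,10,13,17,18}
((A ∩ C) △ C) △ ((A ∪ (B ∩ A)) − C) = {4,5,6,7,8,9,10,13,14,17,18}

{4,5,6,7,8,9,10,13,14,17,18}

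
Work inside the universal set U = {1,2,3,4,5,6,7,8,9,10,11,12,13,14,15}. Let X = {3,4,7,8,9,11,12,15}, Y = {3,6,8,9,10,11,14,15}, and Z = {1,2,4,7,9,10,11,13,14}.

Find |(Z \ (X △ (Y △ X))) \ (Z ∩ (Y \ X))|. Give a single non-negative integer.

Y △ X = {4,6,7,10,12,14}
X △ (Y △ X) = {3,6,8,9,10,11,14,15}
Z \ (X △ (Y △ X)) = {1,2,4,7,13}
Y \ X = {6,10,14}
Z ∩ (Y \ X) = {10,14}
(Z \ (X △ (Y △ X))) \ (Z ∩ (Y \ X)) = {1,2,4,7,13}
|(Z \ (X △ (Y △ X))) \ (Z ∩ (Y \ X))| = 5

5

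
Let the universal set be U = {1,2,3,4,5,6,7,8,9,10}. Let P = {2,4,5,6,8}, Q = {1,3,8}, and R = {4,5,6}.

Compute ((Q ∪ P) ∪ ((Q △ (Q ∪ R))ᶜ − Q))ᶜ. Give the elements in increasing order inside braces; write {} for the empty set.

{}

Q ∪ P = {1,2,3,4,5,6,8}
Q ∪ R = {1,3,4,5,6,8}
Q △ (Q ∪ R) = {4,5,6}
(Q △ (Q ∪ R))ᶜ = {1,2,3,7,8,9,10}
(Q △ (Q ∪ R))ᶜ − Q = {2,7,9,10}
(Q ∪ P) ∪ ((Q △ (Q ∪ R))ᶜ − Q) = {1,2,3,4,5,6,7,8,9,10}
((Q ∪ P) ∪ ((Q △ (Q ∪ R))ᶜ − Q))ᶜ = {}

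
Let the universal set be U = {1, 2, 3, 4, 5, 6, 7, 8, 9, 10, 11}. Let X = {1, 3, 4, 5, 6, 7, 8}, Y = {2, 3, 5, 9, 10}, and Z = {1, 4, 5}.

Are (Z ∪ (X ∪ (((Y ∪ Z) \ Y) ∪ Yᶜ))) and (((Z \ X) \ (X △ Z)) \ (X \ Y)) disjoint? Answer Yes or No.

Y ∪ Z = {1, 2, 3, 4, 5, 9, 10}
(Y ∪ Z) \ Y = {1, 4}
Yᶜ = {1, 4, 6, 7, 8, 11}
((Y ∪ Z) \ Y) ∪ Yᶜ = {1, 4, 6, 7, 8, 11}
X ∪ (((Y ∪ Z) \ Y) ∪ Yᶜ) = {1, 3, 4, 5, 6, 7, 8, 11}
Z ∪ (X ∪ (((Y ∪ Z) \ Y) ∪ Yᶜ)) = {1, 3, 4, 5, 6, 7, 8, 11}
Z \ X = {}
X △ Z = {3, 6, 7, 8}
(Z \ X) \ (X △ Z) = {}
X \ Y = {1, 4, 6, 7, 8}
((Z \ X) \ (X △ Z)) \ (X \ Y) = {}
{1, 3, 4, 5, 6, 7, 8, 11} and {} share no elements.

Yes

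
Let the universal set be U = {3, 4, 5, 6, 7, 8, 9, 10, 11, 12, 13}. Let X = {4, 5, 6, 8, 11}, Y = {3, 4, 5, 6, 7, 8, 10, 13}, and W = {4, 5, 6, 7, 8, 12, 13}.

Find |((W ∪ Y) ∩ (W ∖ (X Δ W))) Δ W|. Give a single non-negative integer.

3

W ∪ Y = {3, 4, 5, 6, 7, 8, 10, 12, 13}
X Δ W = {7, 11, 12, 13}
W ∖ (X Δ W) = {4, 5, 6, 8}
(W ∪ Y) ∩ (W ∖ (X Δ W)) = {4, 5, 6, 8}
((W ∪ Y) ∩ (W ∖ (X Δ W))) Δ W = {7, 12, 13}
|((W ∪ Y) ∩ (W ∖ (X Δ W))) Δ W| = 3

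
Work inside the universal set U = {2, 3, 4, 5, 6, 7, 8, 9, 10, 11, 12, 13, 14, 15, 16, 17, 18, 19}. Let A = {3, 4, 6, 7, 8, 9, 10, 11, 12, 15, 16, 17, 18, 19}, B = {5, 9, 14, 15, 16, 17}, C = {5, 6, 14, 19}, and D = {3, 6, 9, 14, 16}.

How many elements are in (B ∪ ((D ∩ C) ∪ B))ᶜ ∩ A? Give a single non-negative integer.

D ∩ C = {6, 14}
(D ∩ C) ∪ B = {5, 6, 9, 14, 15, 16, 17}
B ∪ ((D ∩ C) ∪ B) = {5, 6, 9, 14, 15, 16, 17}
(B ∪ ((D ∩ C) ∪ B))ᶜ = {2, 3, 4, 7, 8, 10, 11, 12, 13, 18, 19}
(B ∪ ((D ∩ C) ∪ B))ᶜ ∩ A = {3, 4, 7, 8, 10, 11, 12, 18, 19}
|(B ∪ ((D ∩ C) ∪ B))ᶜ ∩ A| = 9

9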